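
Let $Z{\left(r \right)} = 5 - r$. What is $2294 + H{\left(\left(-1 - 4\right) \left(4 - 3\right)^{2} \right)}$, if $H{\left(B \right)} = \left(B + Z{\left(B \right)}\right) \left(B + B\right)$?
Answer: $2244$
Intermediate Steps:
$H{\left(B \right)} = 10 B$ ($H{\left(B \right)} = \left(B - \left(-5 + B\right)\right) \left(B + B\right) = 5 \cdot 2 B = 10 B$)
$2294 + H{\left(\left(-1 - 4\right) \left(4 - 3\right)^{2} \right)} = 2294 + 10 \left(-1 - 4\right) \left(4 - 3\right)^{2} = 2294 + 10 \left(- 5 \cdot 1^{2}\right) = 2294 + 10 \left(\left(-5\right) 1\right) = 2294 + 10 \left(-5\right) = 2294 - 50 = 2244$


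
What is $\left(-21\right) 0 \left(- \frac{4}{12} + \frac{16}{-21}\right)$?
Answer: $0$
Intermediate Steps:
$\left(-21\right) 0 \left(- \frac{4}{12} + \frac{16}{-21}\right) = 0 \left(\left(-4\right) \frac{1}{12} + 16 \left(- \frac{1}{21}\right)\right) = 0 \left(- \frac{1}{3} - \frac{16}{21}\right) = 0 \left(- \frac{23}{21}\right) = 0$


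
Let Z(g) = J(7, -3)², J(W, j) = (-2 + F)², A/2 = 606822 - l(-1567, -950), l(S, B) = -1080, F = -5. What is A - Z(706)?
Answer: 1213403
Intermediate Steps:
A = 1215804 (A = 2*(606822 - 1*(-1080)) = 2*(606822 + 1080) = 2*607902 = 1215804)
J(W, j) = 49 (J(W, j) = (-2 - 5)² = (-7)² = 49)
Z(g) = 2401 (Z(g) = 49² = 2401)
A - Z(706) = 1215804 - 1*2401 = 1215804 - 2401 = 1213403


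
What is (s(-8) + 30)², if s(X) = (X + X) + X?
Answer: 36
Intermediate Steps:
s(X) = 3*X (s(X) = 2*X + X = 3*X)
(s(-8) + 30)² = (3*(-8) + 30)² = (-24 + 30)² = 6² = 36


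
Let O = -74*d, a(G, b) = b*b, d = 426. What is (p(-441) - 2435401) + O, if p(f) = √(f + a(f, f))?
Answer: -2466925 + 42*√110 ≈ -2.4665e+6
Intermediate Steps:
a(G, b) = b²
p(f) = √(f + f²)
O = -31524 (O = -74*426 = -31524)
(p(-441) - 2435401) + O = (√(-441*(1 - 441)) - 2435401) - 31524 = (√(-441*(-440)) - 2435401) - 31524 = (√194040 - 2435401) - 31524 = (42*√110 - 2435401) - 31524 = (-2435401 + 42*√110) - 31524 = -2466925 + 42*√110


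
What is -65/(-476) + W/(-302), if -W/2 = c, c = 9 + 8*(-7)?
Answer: -12557/71876 ≈ -0.17470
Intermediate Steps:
c = -47 (c = 9 - 56 = -47)
W = 94 (W = -2*(-47) = 94)
-65/(-476) + W/(-302) = -65/(-476) + 94/(-302) = -65*(-1/476) + 94*(-1/302) = 65/476 - 47/151 = -12557/71876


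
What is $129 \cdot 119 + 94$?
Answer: $15445$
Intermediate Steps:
$129 \cdot 119 + 94 = 15351 + 94 = 15445$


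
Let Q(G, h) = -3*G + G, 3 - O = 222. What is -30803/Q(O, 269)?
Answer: -30803/438 ≈ -70.326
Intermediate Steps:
O = -219 (O = 3 - 1*222 = 3 - 222 = -219)
Q(G, h) = -2*G
-30803/Q(O, 269) = -30803/((-2*(-219))) = -30803/438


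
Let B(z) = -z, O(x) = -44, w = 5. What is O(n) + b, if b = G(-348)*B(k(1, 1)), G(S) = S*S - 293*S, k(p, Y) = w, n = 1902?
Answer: -1115384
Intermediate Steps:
k(p, Y) = 5
G(S) = S**2 - 293*S
b = -1115340 (b = (-348*(-293 - 348))*(-1*5) = -348*(-641)*(-5) = 223068*(-5) = -1115340)
O(n) + b = -44 - 1115340 = -1115384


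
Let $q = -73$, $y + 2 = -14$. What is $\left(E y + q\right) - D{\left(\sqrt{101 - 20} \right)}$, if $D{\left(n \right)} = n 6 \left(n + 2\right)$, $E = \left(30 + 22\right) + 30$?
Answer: $-1979$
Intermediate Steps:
$y = -16$ ($y = -2 - 14 = -16$)
$E = 82$ ($E = 52 + 30 = 82$)
$D{\left(n \right)} = n \left(12 + 6 n\right)$ ($D{\left(n \right)} = n 6 \left(2 + n\right) = n \left(12 + 6 n\right)$)
$\left(E y + q\right) - D{\left(\sqrt{101 - 20} \right)} = \left(82 \left(-16\right) - 73\right) - 6 \sqrt{101 - 20} \left(2 + \sqrt{101 - 20}\right) = \left(-1312 - 73\right) - 6 \sqrt{81} \left(2 + \sqrt{81}\right) = -1385 - 6 \cdot 9 \left(2 + 9\right) = -1385 - 6 \cdot 9 \cdot 11 = -1385 - 594 = -1979$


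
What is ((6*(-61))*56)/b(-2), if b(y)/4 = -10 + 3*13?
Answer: -5124/29 ≈ -176.69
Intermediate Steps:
b(y) = 116 (b(y) = 4*(-10 + 3*13) = 4*(-10 + 39) = 4*29 = 116)
((6*(-61))*56)/b(-2) = ((6*(-61))*56)/116 = -366*56*(1/116) = -20496*1/116 = -5124/29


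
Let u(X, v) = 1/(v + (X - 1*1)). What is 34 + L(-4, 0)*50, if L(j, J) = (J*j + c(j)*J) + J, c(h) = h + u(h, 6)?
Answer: 34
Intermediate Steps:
u(X, v) = 1/(-1 + X + v) (u(X, v) = 1/(v + (X - 1)) = 1/(v + (-1 + X)) = 1/(-1 + X + v))
c(h) = h + 1/(5 + h) (c(h) = h + 1/(-1 + h + 6) = h + 1/(5 + h))
L(j, J) = J + J*j + J*(1 + j*(5 + j))/(5 + j) (L(j, J) = (J*j + ((1 + j*(5 + j))/(5 + j))*J) + J = (J*j + J*(1 + j*(5 + j))/(5 + j)) + J = J + J*j + J*(1 + j*(5 + j))/(5 + j))
34 + L(-4, 0)*50 = 34 + (0*(6 + 2*(-4)² + 11*(-4))/(5 - 4))*50 = 34 + (0*(6 + 2*16 - 44)/1)*50 = 34 + (0*1*(6 + 32 - 44))*50 = 34 + (0*1*(-6))*50 = 34 + 0*50 = 34 + 0 = 34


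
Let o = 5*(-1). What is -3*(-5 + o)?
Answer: 30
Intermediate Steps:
o = -5
-3*(-5 + o) = -3*(-5 - 5) = -3*(-10) = 30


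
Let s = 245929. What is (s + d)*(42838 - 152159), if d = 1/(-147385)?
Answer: -3962475822234144/147385 ≈ -2.6885e+10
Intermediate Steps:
d = -1/147385 ≈ -6.7849e-6
(s + d)*(42838 - 152159) = (245929 - 1/147385)*(42838 - 152159) = (36246245664/147385)*(-109321) = -3962475822234144/147385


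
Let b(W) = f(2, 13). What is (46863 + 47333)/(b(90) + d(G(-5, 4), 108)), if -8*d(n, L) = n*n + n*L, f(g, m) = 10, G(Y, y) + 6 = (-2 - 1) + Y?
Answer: 188392/349 ≈ 539.80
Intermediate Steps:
G(Y, y) = -9 + Y (G(Y, y) = -6 + ((-2 - 1) + Y) = -6 + (-3 + Y) = -9 + Y)
d(n, L) = -n²/8 - L*n/8 (d(n, L) = -(n*n + n*L)/8 = -(n² + L*n)/8 = -n²/8 - L*n/8)
b(W) = 10
(46863 + 47333)/(b(90) + d(G(-5, 4), 108)) = (46863 + 47333)/(10 - (-9 - 5)*(108 + (-9 - 5))/8) = 94196/(10 - ⅛*(-14)*(108 - 14)) = 94196/(10 - ⅛*(-14)*94) = 94196/(10 + 329/2) = 94196/(349/2) = 94196*(2/349) = 188392/349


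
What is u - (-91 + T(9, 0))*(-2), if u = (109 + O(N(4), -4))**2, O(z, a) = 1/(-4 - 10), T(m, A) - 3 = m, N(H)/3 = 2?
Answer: 2294657/196 ≈ 11707.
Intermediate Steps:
N(H) = 6 (N(H) = 3*2 = 6)
T(m, A) = 3 + m
O(z, a) = -1/14 (O(z, a) = 1/(-14) = -1/14)
u = 2325625/196 (u = (109 - 1/14)**2 = (1525/14)**2 = 2325625/196 ≈ 11865.)
u - (-91 + T(9, 0))*(-2) = 2325625/196 - (-91 + (3 + 9))*(-2) = 2325625/196 - (-91 + 12)*(-2) = 2325625/196 - (-79)*(-2) = 2325625/196 - 1*158 = 2325625/196 - 158 = 2294657/196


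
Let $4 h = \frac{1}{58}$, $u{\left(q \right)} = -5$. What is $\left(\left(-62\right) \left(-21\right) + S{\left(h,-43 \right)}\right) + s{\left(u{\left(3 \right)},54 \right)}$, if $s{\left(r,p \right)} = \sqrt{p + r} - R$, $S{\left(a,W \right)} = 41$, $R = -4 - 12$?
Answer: $1366$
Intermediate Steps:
$R = -16$
$h = \frac{1}{232}$ ($h = \frac{1}{4 \cdot 58} = \frac{1}{4} \cdot \frac{1}{58} = \frac{1}{232} \approx 0.0043103$)
$s{\left(r,p \right)} = 16 + \sqrt{p + r}$ ($s{\left(r,p \right)} = \sqrt{p + r} - -16 = \sqrt{p + r} + 16 = 16 + \sqrt{p + r}$)
$\left(\left(-62\right) \left(-21\right) + S{\left(h,-43 \right)}\right) + s{\left(u{\left(3 \right)},54 \right)} = \left(\left(-62\right) \left(-21\right) + 41\right) + \left(16 + \sqrt{54 - 5}\right) = \left(1302 + 41\right) + \left(16 + \sqrt{49}\right) = 1343 + \left(16 + 7\right) = 1343 + 23 = 1366$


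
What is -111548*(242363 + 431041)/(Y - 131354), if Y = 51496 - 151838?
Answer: 1564934779/4827 ≈ 3.2420e+5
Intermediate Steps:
Y = -100342
-111548*(242363 + 431041)/(Y - 131354) = -111548*(242363 + 431041)/(-100342 - 131354) = -111548/((-231696/673404)) = -111548/((-231696*1/673404)) = -111548/(-19308/56117) = -111548*(-56117/19308) = 1564934779/4827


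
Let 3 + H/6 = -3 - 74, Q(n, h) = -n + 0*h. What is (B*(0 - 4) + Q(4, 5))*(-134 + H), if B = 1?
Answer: 4912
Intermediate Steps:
Q(n, h) = -n (Q(n, h) = -n + 0 = -n)
H = -480 (H = -18 + 6*(-3 - 74) = -18 + 6*(-77) = -18 - 462 = -480)
(B*(0 - 4) + Q(4, 5))*(-134 + H) = (1*(0 - 4) - 1*4)*(-134 - 480) = (1*(-4) - 4)*(-614) = (-4 - 4)*(-614) = -8*(-614) = 4912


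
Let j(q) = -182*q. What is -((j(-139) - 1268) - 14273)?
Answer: -9757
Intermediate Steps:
-((j(-139) - 1268) - 14273) = -((-182*(-139) - 1268) - 14273) = -((25298 - 1268) - 14273) = -(24030 - 14273) = -1*9757 = -9757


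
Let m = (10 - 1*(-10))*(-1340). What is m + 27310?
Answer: 510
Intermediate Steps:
m = -26800 (m = (10 + 10)*(-1340) = 20*(-1340) = -26800)
m + 27310 = -26800 + 27310 = 510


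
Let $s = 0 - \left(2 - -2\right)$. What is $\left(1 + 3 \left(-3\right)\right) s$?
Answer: $32$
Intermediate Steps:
$s = -4$ ($s = 0 - \left(2 + 2\right) = 0 - 4 = -4$)
$\left(1 + 3 \left(-3\right)\right) s = \left(1 + 3 \left(-3\right)\right) \left(-4\right) = \left(1 - 9\right) \left(-4\right) = \left(-8\right) \left(-4\right) = 32$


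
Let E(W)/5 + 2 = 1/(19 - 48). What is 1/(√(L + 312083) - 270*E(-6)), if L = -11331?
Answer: 1154925/3045595034 - 841*√18797/1522797517 ≈ 0.00030349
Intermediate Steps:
E(W) = -295/29 (E(W) = -10 + 5/(19 - 48) = -10 + 5/(-29) = -10 + 5*(-1/29) = -10 - 5/29 = -295/29)
1/(√(L + 312083) - 270*E(-6)) = 1/(√(-11331 + 312083) - 270*(-295/29)) = 1/(√300752 + 79650/29) = 1/(4*√18797 + 79650/29) = 1/(79650/29 + 4*√18797)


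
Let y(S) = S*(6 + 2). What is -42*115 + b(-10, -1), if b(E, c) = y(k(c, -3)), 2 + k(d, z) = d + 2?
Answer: -4838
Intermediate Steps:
k(d, z) = d (k(d, z) = -2 + (d + 2) = -2 + (2 + d) = d)
y(S) = 8*S (y(S) = S*8 = 8*S)
b(E, c) = 8*c
-42*115 + b(-10, -1) = -42*115 + 8*(-1) = -4830 - 8 = -4838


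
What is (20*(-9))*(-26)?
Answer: 4680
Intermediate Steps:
(20*(-9))*(-26) = -180*(-26) = 4680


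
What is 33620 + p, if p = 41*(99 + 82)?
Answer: 41041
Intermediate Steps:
p = 7421 (p = 41*181 = 7421)
33620 + p = 33620 + 7421 = 41041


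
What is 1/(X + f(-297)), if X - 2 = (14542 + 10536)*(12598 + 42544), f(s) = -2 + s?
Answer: 1/1382850779 ≈ 7.2314e-10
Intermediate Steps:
X = 1382851078 (X = 2 + (14542 + 10536)*(12598 + 42544) = 2 + 25078*55142 = 2 + 1382851076 = 1382851078)
1/(X + f(-297)) = 1/(1382851078 + (-2 - 297)) = 1/(1382851078 - 299) = 1/1382850779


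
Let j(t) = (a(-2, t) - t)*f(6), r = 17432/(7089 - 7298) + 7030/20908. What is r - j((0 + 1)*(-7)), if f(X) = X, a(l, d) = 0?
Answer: -273264705/2184886 ≈ -125.07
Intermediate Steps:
r = -181499493/2184886 (r = 17432/(-209) + 7030*(1/20908) = 17432*(-1/209) + 3515/10454 = -17432/209 + 3515/10454 = -181499493/2184886 ≈ -83.070)
j(t) = -6*t (j(t) = (0 - t)*6 = -t*6 = -6*t)
r - j((0 + 1)*(-7)) = -181499493/2184886 - (-6)*(0 + 1)*(-7) = -181499493/2184886 - (-6)*1*(-7) = -181499493/2184886 - (-6)*(-7) = -181499493/2184886 - 1*42 = -181499493/2184886 - 42 = -273264705/2184886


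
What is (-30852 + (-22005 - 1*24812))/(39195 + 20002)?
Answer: -77669/59197 ≈ -1.3120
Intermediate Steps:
(-30852 + (-22005 - 1*24812))/(39195 + 20002) = (-30852 + (-22005 - 24812))/59197 = (-30852 - 46817)*(1/59197) = -77669*1/59197 = -77669/59197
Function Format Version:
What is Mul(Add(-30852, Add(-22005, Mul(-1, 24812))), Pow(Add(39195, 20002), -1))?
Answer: Rational(-77669, 59197) ≈ -1.3120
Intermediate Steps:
Mul(Add(-30852, Add(-22005, Mul(-1, 24812))), Pow(Add(39195, 20002), -1)) = Mul(Add(-30852, Add(-22005, -24812)), Pow(59197, -1)) = Mul(Add(-30852, -46817), Rational(1, 59197)) = Mul(-77669, Rational(1, 59197)) = Rational(-77669, 59197)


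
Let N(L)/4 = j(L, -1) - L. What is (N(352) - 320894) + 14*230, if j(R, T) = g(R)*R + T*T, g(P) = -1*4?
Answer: -324710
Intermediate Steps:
g(P) = -4
j(R, T) = T² - 4*R (j(R, T) = -4*R + T*T = -4*R + T² = T² - 4*R)
N(L) = 4 - 20*L (N(L) = 4*(((-1)² - 4*L) - L) = 4*((1 - 4*L) - L) = 4*(1 - 5*L) = 4 - 20*L)
(N(352) - 320894) + 14*230 = ((4 - 20*352) - 320894) + 14*230 = ((4 - 7040) - 320894) + 3220 = (-7036 - 320894) + 3220 = -327930 + 3220 = -324710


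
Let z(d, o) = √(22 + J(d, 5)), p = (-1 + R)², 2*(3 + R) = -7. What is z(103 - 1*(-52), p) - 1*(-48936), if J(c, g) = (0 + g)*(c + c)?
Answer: 48936 + 2*√393 ≈ 48976.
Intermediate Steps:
R = -13/2 (R = -3 + (½)*(-7) = -3 - 7/2 = -13/2 ≈ -6.5000)
J(c, g) = 2*c*g (J(c, g) = g*(2*c) = 2*c*g)
p = 225/4 (p = (-1 - 13/2)² = (-15/2)² = 225/4 ≈ 56.250)
z(d, o) = √(22 + 10*d) (z(d, o) = √(22 + 2*d*5) = √(22 + 10*d))
z(103 - 1*(-52), p) - 1*(-48936) = √(22 + 10*(103 - 1*(-52))) - 1*(-48936) = √(22 + 10*(103 + 52)) + 48936 = √(22 + 10*155) + 48936 = √(22 + 1550) + 48936 = √1572 + 48936 = 2*√393 + 48936 = 48936 + 2*√393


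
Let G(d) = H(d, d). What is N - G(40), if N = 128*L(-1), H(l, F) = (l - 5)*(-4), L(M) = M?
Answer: 12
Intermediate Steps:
H(l, F) = 20 - 4*l (H(l, F) = (-5 + l)*(-4) = 20 - 4*l)
G(d) = 20 - 4*d
N = -128 (N = 128*(-1) = -128)
N - G(40) = -128 - (20 - 4*40) = -128 - (20 - 160) = -128 - 1*(-140) = -128 + 140 = 12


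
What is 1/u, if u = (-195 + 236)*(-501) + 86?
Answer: -1/20455 ≈ -4.8888e-5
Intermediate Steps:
u = -20455 (u = 41*(-501) + 86 = -20541 + 86 = -20455)
1/u = 1/(-20455) = -1/20455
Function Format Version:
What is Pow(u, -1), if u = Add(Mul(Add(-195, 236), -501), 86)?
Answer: Rational(-1, 20455) ≈ -4.8888e-5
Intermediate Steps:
u = -20455 (u = Add(Mul(41, -501), 86) = Add(-20541, 86) = -20455)
Pow(u, -1) = Pow(-20455, -1) = Rational(-1, 20455)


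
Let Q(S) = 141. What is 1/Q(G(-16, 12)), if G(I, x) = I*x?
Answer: 1/141 ≈ 0.0070922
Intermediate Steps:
1/Q(G(-16, 12)) = 1/141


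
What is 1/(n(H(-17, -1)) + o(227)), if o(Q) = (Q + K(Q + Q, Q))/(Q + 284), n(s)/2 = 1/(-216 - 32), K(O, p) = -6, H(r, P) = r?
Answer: 63364/26893 ≈ 2.3562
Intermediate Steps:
n(s) = -1/124 (n(s) = 2/(-216 - 32) = 2/(-248) = 2*(-1/248) = -1/124)
o(Q) = (-6 + Q)/(284 + Q) (o(Q) = (Q - 6)/(Q + 284) = (-6 + Q)/(284 + Q))
1/(n(H(-17, -1)) + o(227)) = 1/(-1/124 + (-6 + 227)/(284 + 227)) = 1/(-1/124 + 221/511) = 1/(26893/63364) = 63364/26893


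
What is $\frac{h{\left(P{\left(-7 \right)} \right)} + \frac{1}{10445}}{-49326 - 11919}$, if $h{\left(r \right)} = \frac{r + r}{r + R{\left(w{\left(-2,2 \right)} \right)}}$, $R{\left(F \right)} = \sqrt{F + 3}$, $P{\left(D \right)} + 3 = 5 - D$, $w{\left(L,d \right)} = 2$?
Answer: $- \frac{846083}{24308752950} + \frac{\sqrt{5}}{258590} \approx -2.6159 \cdot 10^{-5}$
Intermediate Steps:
$P{\left(D \right)} = 2 - D$ ($P{\left(D \right)} = -3 - \left(-5 + D\right) = 2 - D$)
$R{\left(F \right)} = \sqrt{3 + F}$
$h{\left(r \right)} = \frac{2 r}{r + \sqrt{5}}$ ($h{\left(r \right)} = \frac{r + r}{r + \sqrt{3 + 2}} = \frac{2 r}{r + \sqrt{5}}$)
$\frac{h{\left(P{\left(-7 \right)} \right)} + \frac{1}{10445}}{-49326 - 11919} = \frac{\frac{2 \left(2 - -7\right)}{\left(2 - -7\right) + \sqrt{5}} + \frac{1}{10445}}{-49326 - 11919} = \frac{\frac{2 \left(2 + 7\right)}{\left(2 + 7\right) + \sqrt{5}} + \frac{1}{10445}}{-61245} = \left(2 \cdot 9 \frac{1}{9 + \sqrt{5}} + \frac{1}{10445}\right) \left(- \frac{1}{61245}\right) = \left(\frac{18}{9 + \sqrt{5}} + \frac{1}{10445}\right) \left(- \frac{1}{61245}\right) = \left(\frac{1}{10445} + \frac{18}{9 + \sqrt{5}}\right) \left(- \frac{1}{61245}\right) = - \frac{1}{639704025} - \frac{2}{6805 \left(9 + \sqrt{5}\right)}$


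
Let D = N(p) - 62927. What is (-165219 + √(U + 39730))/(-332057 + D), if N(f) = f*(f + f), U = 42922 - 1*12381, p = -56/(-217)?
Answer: 158775459/379579496 - 961*√70271/379579496 ≈ 0.41762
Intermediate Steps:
p = 8/31 (p = -56*(-1/217) = 8/31 ≈ 0.25806)
U = 30541 (U = 42922 - 12381 = 30541)
N(f) = 2*f² (N(f) = f*(2*f) = 2*f²)
D = -60472719/961 (D = 2*(8/31)² - 62927 = 2*(64/961) - 62927 = 128/961 - 62927 = -60472719/961 ≈ -62927.)
(-165219 + √(U + 39730))/(-332057 + D) = (-165219 + √(30541 + 39730))/(-332057 - 60472719/961) = (-165219 + √70271)/(-379579496/961) = (-165219 + √70271)*(-961/379579496) = 158775459/379579496 - 961*√70271/379579496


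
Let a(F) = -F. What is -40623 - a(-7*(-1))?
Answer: -40616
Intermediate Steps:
-40623 - a(-7*(-1)) = -40623 - (-1)*(-7*(-1)) = -40623 - (-1)*7 = -40623 - 1*(-7) = -40623 + 7 = -40616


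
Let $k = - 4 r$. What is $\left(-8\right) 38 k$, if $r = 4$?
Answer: $4864$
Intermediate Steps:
$k = -16$ ($k = \left(-4\right) 4 = -16$)
$\left(-8\right) 38 k = \left(-8\right) 38 \left(-16\right) = \left(-304\right) \left(-16\right) = 4864$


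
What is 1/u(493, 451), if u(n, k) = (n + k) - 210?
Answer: 1/734 ≈ 0.0013624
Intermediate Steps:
u(n, k) = -210 + k + n (u(n, k) = (k + n) - 210 = -210 + k + n)
1/u(493, 451) = 1/(-210 + 451 + 493) = 1/734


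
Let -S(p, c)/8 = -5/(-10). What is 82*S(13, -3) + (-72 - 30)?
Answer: -430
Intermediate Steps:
S(p, c) = -4 (S(p, c) = -(-40)/(-10) = -(-40)*(-1)/10 = -8*1/2 = -4)
82*S(13, -3) + (-72 - 30) = 82*(-4) + (-72 - 30) = -328 - 102 = -430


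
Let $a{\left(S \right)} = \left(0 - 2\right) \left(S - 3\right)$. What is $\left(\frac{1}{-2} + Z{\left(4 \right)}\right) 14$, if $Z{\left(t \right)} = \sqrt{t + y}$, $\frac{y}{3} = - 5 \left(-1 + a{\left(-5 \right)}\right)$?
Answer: $-7 + 14 i \sqrt{221} \approx -7.0 + 208.13 i$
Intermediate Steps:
$a{\left(S \right)} = 6 - 2 S$ ($a{\left(S \right)} = - 2 \left(-3 + S\right) = 6 - 2 S$)
$y = -225$ ($y = 3 \left(- 5 \left(-1 + \left(6 - -10\right)\right)\right) = 3 \left(- 5 \left(-1 + \left(6 + 10\right)\right)\right) = 3 \left(- 5 \left(-1 + 16\right)\right) = 3 \left(\left(-5\right) 15\right) = 3 \left(-75\right) = -225$)
$Z{\left(t \right)} = \sqrt{-225 + t}$ ($Z{\left(t \right)} = \sqrt{t - 225} = \sqrt{-225 + t}$)
$\left(\frac{1}{-2} + Z{\left(4 \right)}\right) 14 = \left(\frac{1}{-2} + \sqrt{-225 + 4}\right) 14 = \left(- \frac{1}{2} + \sqrt{-221}\right) 14 = \left(- \frac{1}{2} + i \sqrt{221}\right) 14 = -7 + 14 i \sqrt{221}$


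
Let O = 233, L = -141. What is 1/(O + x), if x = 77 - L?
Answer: 1/451 ≈ 0.0022173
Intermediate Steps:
x = 218 (x = 77 - 1*(-141) = 77 + 141 = 218)
1/(O + x) = 1/(233 + 218) = 1/451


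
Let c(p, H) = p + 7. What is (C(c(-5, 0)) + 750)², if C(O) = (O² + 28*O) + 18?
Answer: 685584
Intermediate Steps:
c(p, H) = 7 + p
C(O) = 18 + O² + 28*O
(C(c(-5, 0)) + 750)² = ((18 + (7 - 5)² + 28*(7 - 5)) + 750)² = ((18 + 2² + 28*2) + 750)² = ((18 + 4 + 56) + 750)² = (78 + 750)² = 828² = 685584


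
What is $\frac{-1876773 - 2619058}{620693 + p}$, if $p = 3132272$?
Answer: $- \frac{4495831}{3752965} \approx -1.1979$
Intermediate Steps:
$\frac{-1876773 - 2619058}{620693 + p} = \frac{-1876773 - 2619058}{620693 + 3132272} = - \frac{4495831}{3752965}$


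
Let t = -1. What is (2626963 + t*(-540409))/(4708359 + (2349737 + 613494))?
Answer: 93158/225635 ≈ 0.41287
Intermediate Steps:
(2626963 + t*(-540409))/(4708359 + (2349737 + 613494)) = (2626963 - 1*(-540409))/(4708359 + (2349737 + 613494)) = (2626963 + 540409)/(4708359 + 2963231) = 3167372/7671590 = 3167372*(1/7671590) = 93158/225635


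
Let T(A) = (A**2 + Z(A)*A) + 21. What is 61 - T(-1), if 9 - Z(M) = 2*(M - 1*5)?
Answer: 60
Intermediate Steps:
Z(M) = 19 - 2*M (Z(M) = 9 - 2*(M - 1*5) = 9 - 2*(M - 5) = 9 - 2*(-5 + M) = 9 - (-10 + 2*M) = 9 + (10 - 2*M) = 19 - 2*M)
T(A) = 21 + A**2 + A*(19 - 2*A) (T(A) = (A**2 + (19 - 2*A)*A) + 21 = (A**2 + A*(19 - 2*A)) + 21 = 21 + A**2 + A*(19 - 2*A))
61 - T(-1) = 61 - (21 - 1*(-1)**2 + 19*(-1)) = 61 - (21 - 1*1 - 19) = 61 - (21 - 1 - 19) = 61 - 1*1 = 61 - 1 = 60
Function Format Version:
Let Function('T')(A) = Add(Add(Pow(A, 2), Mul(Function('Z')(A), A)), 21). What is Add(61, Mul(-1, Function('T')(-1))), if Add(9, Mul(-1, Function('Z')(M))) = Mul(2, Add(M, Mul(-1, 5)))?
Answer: 60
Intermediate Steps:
Function('Z')(M) = Add(19, Mul(-2, M)) (Function('Z')(M) = Add(9, Mul(-1, Mul(2, Add(M, Mul(-1, 5))))) = Add(9, Mul(-1, Mul(2, Add(M, -5)))) = Add(9, Mul(-1, Mul(2, Add(-5, M)))) = Add(9, Mul(-1, Add(-10, Mul(2, M)))) = Add(9, Add(10, Mul(-2, M))) = Add(19, Mul(-2, M)))
Function('T')(A) = Add(21, Pow(A, 2), Mul(A, Add(19, Mul(-2, A)))) (Function('T')(A) = Add(Add(Pow(A, 2), Mul(Add(19, Mul(-2, A)), A)), 21) = Add(Add(Pow(A, 2), Mul(A, Add(19, Mul(-2, A)))), 21) = Add(21, Pow(A, 2), Mul(A, Add(19, Mul(-2, A)))))
Add(61, Mul(-1, Function('T')(-1))) = Add(61, Mul(-1, Add(21, Mul(-1, Pow(-1, 2)), Mul(19, -1)))) = Add(61, Mul(-1, Add(21, Mul(-1, 1), -19))) = Add(61, Mul(-1, Add(21, -1, -19))) = Add(61, Mul(-1, 1)) = Add(61, -1) = 60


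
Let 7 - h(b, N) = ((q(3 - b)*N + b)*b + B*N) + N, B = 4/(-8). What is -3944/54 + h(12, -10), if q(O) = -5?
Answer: -21736/27 ≈ -805.04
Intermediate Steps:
B = -½ (B = 4*(-⅛) = -½ ≈ -0.50000)
h(b, N) = 7 - N/2 - b*(b - 5*N) (h(b, N) = 7 - (((-5*N + b)*b - N/2) + N) = 7 - (((b - 5*N)*b - N/2) + N) = 7 - ((b*(b - 5*N) - N/2) + N) = 7 - ((-N/2 + b*(b - 5*N)) + N) = 7 - (N/2 + b*(b - 5*N)) = 7 + (-N/2 - b*(b - 5*N)) = 7 - N/2 - b*(b - 5*N))
-3944/54 + h(12, -10) = -3944/54 + (7 - 1*12² - ½*(-10) + 5*(-10)*12) = -3944/54 + (7 - 1*144 + 5 - 600) = -68*29/27 + (7 - 144 + 5 - 600) = -1972/27 - 732 = -21736/27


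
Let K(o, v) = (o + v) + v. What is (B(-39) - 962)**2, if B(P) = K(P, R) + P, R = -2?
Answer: 1089936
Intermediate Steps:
K(o, v) = o + 2*v
B(P) = -4 + 2*P (B(P) = (P + 2*(-2)) + P = (P - 4) + P = (-4 + P) + P = -4 + 2*P)
(B(-39) - 962)**2 = ((-4 + 2*(-39)) - 962)**2 = ((-4 - 78) - 962)**2 = (-82 - 962)**2 = (-1044)**2 = 1089936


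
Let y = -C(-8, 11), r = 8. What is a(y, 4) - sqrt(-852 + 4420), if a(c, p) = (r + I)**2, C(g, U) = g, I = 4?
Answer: 144 - 4*sqrt(223) ≈ 84.267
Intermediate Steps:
y = 8 (y = -1*(-8) = 8)
a(c, p) = 144 (a(c, p) = (8 + 4)**2 = 12**2 = 144)
a(y, 4) - sqrt(-852 + 4420) = 144 - sqrt(-852 + 4420) = 144 - sqrt(3568) = 144 - 4*sqrt(223)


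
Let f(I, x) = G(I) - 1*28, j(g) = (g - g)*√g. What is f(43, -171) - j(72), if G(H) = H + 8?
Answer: 23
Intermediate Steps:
j(g) = 0 (j(g) = 0*√g = 0)
G(H) = 8 + H
f(I, x) = -20 + I (f(I, x) = (8 + I) - 1*28 = (8 + I) - 28 = -20 + I)
f(43, -171) - j(72) = (-20 + 43) - 1*0 = 23 + 0 = 23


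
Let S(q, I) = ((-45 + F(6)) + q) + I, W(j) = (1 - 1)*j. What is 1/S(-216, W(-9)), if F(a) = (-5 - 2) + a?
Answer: -1/262 ≈ -0.0038168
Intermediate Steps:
F(a) = -7 + a
W(j) = 0 (W(j) = 0*j = 0)
S(q, I) = -46 + I + q (S(q, I) = ((-45 + (-7 + 6)) + q) + I = ((-45 - 1) + q) + I = (-46 + q) + I = -46 + I + q)
1/S(-216, W(-9)) = 1/(-46 + 0 - 216) = 1/(-262) = -1/262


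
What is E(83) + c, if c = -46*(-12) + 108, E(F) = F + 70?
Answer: 813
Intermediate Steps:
E(F) = 70 + F
c = 660 (c = 552 + 108 = 660)
E(83) + c = (70 + 83) + 660 = 153 + 660 = 813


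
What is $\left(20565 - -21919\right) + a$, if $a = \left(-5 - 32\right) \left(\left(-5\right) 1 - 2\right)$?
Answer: $42743$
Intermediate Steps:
$a = 259$ ($a = - 37 \left(-5 - 2\right) = \left(-37\right) \left(-7\right) = 259$)
$\left(20565 - -21919\right) + a = \left(20565 - -21919\right) + 259 = \left(20565 + 21919\right) + 259 = 42484 + 259 = 42743$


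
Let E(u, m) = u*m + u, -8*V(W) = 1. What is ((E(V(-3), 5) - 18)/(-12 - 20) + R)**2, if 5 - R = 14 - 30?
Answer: 7634169/16384 ≈ 465.95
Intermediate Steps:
V(W) = -1/8 (V(W) = -1/8*1 = -1/8)
E(u, m) = u + m*u (E(u, m) = m*u + u = u + m*u)
R = 21 (R = 5 - (14 - 30) = 5 - 1*(-16) = 5 + 16 = 21)
((E(V(-3), 5) - 18)/(-12 - 20) + R)**2 = ((-(1 + 5)/8 - 18)/(-12 - 20) + 21)**2 = ((-1/8*6 - 18)/(-32) + 21)**2 = ((-3/4 - 18)*(-1/32) + 21)**2 = (-75/4*(-1/32) + 21)**2 = (75/128 + 21)**2 = (2763/128)**2 = 7634169/16384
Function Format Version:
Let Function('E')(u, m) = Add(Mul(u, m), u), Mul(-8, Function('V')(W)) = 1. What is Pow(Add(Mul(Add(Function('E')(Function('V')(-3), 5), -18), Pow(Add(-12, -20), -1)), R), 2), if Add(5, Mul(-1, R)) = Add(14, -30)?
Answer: Rational(7634169, 16384) ≈ 465.95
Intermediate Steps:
Function('V')(W) = Rational(-1, 8) (Function('V')(W) = Mul(Rational(-1, 8), 1) = Rational(-1, 8))
Function('E')(u, m) = Add(u, Mul(m, u)) (Function('E')(u, m) = Add(Mul(m, u), u) = Add(u, Mul(m, u)))
R = 21 (R = Add(5, Mul(-1, Add(14, -30))) = Add(5, Mul(-1, -16)) = Add(5, 16) = 21)
Pow(Add(Mul(Add(Function('E')(Function('V')(-3), 5), -18), Pow(Add(-12, -20), -1)), R), 2) = Pow(Add(Mul(Add(Mul(Rational(-1, 8), Add(1, 5)), -18), Pow(Add(-12, -20), -1)), 21), 2) = Pow(Add(Mul(Add(Mul(Rational(-1, 8), 6), -18), Pow(-32, -1)), 21), 2) = Pow(Add(Mul(Add(Rational(-3, 4), -18), Rational(-1, 32)), 21), 2) = Pow(Add(Mul(Rational(-75, 4), Rational(-1, 32)), 21), 2) = Pow(Add(Rational(75, 128), 21), 2) = Pow(Rational(2763, 128), 2) = Rational(7634169, 16384)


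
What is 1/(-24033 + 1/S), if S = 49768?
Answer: -49768/1196074343 ≈ -4.1609e-5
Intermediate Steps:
1/(-24033 + 1/S) = 1/(-24033 + 1/49768) = 1/(-1196074343/49768) = -49768/1196074343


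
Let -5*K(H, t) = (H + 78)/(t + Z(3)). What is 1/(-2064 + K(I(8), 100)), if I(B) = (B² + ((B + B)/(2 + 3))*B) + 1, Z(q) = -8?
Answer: -2300/4748043 ≈ -0.00048441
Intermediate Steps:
I(B) = 1 + 7*B²/5 (I(B) = (B² + ((2*B)/5)*B) + 1 = (B² + ((2*B)*(⅕))*B) + 1 = (B² + (2*B/5)*B) + 1 = (B² + 2*B²/5) + 1 = 7*B²/5 + 1 = 1 + 7*B²/5)
K(H, t) = -(78 + H)/(5*(-8 + t)) (K(H, t) = -(H + 78)/(5*(t - 8)) = -(78 + H)/(5*(-8 + t)))
1/(-2064 + K(I(8), 100)) = 1/(-2064 + (-78 - (1 + (7/5)*8²))/(5*(-8 + 100))) = 1/(-2064 + (⅕)*(-78 - (1 + (7/5)*64))/92) = 1/(-2064 + (⅕)*(1/92)*(-78 - (1 + 448/5))) = 1/(-2064 + (⅕)*(1/92)*(-78 - 1*453/5)) = 1/(-2064 + (⅕)*(1/92)*(-78 - 453/5)) = 1/(-2064 + (⅕)*(1/92)*(-843/5)) = 1/(-2064 - 843/2300) = 1/(-4748043/2300) = -2300/4748043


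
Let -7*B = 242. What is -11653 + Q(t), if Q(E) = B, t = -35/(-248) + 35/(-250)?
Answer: -81813/7 ≈ -11688.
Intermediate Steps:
B = -242/7 (B = -⅐*242 = -242/7 ≈ -34.571)
t = 7/6200 (t = -35*(-1/248) + 35*(-1/250) = 35/248 - 7/50 = 7/6200 ≈ 0.0011290)
Q(E) = -242/7
-11653 + Q(t) = -11653 - 242/7 = -81813/7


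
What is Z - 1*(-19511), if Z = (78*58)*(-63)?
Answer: -265501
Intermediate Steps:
Z = -285012 (Z = 4524*(-63) = -285012)
Z - 1*(-19511) = -285012 - 1*(-19511) = -285012 + 19511 = -265501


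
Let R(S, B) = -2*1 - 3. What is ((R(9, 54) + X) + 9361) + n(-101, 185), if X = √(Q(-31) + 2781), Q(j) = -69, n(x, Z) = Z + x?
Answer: 9440 + 2*√678 ≈ 9492.1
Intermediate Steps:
R(S, B) = -5 (R(S, B) = -2 - 3 = -5)
X = 2*√678 (X = √(-69 + 2781) = √2712 = 2*√678 ≈ 52.077)
((R(9, 54) + X) + 9361) + n(-101, 185) = ((-5 + 2*√678) + 9361) + (185 - 101) = (9356 + 2*√678) + 84 = 9440 + 2*√678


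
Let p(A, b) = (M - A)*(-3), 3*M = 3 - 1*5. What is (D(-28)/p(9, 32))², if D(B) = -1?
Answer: 1/841 ≈ 0.0011891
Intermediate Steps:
M = -⅔ (M = (3 - 1*5)/3 = (3 - 5)/3 = (⅓)*(-2) = -⅔ ≈ -0.66667)
p(A, b) = 2 + 3*A (p(A, b) = (-⅔ - A)*(-3) = 2 + 3*A)
(D(-28)/p(9, 32))² = (-1/(2 + 3*9))² = (-1/(2 + 27))² = (-1/29)² = 1/841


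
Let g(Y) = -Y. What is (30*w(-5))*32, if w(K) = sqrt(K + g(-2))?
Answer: 960*I*sqrt(3) ≈ 1662.8*I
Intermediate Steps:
w(K) = sqrt(2 + K) (w(K) = sqrt(K - 1*(-2)) = sqrt(K + 2) = sqrt(2 + K))
(30*w(-5))*32 = (30*sqrt(2 - 5))*32 = (30*sqrt(-3))*32 = (30*(I*sqrt(3)))*32 = (30*I*sqrt(3))*32 = 960*I*sqrt(3)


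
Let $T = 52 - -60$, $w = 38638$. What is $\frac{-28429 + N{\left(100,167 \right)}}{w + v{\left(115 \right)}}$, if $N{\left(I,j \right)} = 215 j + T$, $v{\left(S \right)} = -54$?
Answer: $\frac{271}{1378} \approx 0.19666$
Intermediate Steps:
$T = 112$ ($T = 52 + 60 = 112$)
$N{\left(I,j \right)} = 112 + 215 j$ ($N{\left(I,j \right)} = 215 j + 112 = 112 + 215 j$)
$\frac{-28429 + N{\left(100,167 \right)}}{w + v{\left(115 \right)}} = \frac{-28429 + \left(112 + 215 \cdot 167\right)}{38638 - 54} = \frac{-28429 + \left(112 + 35905\right)}{38584} = \left(-28429 + 36017\right) \frac{1}{38584} = 7588 \cdot \frac{1}{38584} = \frac{271}{1378}$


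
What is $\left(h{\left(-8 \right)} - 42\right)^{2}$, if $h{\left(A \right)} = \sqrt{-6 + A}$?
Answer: $\left(42 - i \sqrt{14}\right)^{2} \approx 1750.0 - 314.3 i$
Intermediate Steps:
$\left(h{\left(-8 \right)} - 42\right)^{2} = \left(\sqrt{-6 - 8} - 42\right)^{2} = \left(\sqrt{-14} - 42\right)^{2} = \left(i \sqrt{14} - 42\right)^{2} = \left(-42 + i \sqrt{14}\right)^{2}$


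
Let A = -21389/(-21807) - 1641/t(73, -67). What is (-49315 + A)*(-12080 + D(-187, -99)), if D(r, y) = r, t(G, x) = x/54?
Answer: 95571896014162/162341 ≈ 5.8871e+8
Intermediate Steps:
t(G, x) = x/54 (t(G, x) = x*(1/54) = x/54)
A = 1933838561/1461069 (A = -21389/(-21807) - 1641/((1/54)*(-67)) = -21389*(-1/21807) - 1641/(-67/54) = 21389/21807 - 1641*(-54/67) = 21389/21807 + 88614/67 = 1933838561/1461069 ≈ 1323.6)
(-49315 + A)*(-12080 + D(-187, -99)) = (-49315 + 1933838561/1461069)*(-12080 - 187) = -70118779174/1461069*(-12267) = 95571896014162/162341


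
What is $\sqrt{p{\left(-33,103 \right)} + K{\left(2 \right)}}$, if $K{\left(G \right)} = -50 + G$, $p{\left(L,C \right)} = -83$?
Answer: $i \sqrt{131} \approx 11.446 i$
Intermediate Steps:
$\sqrt{p{\left(-33,103 \right)} + K{\left(2 \right)}} = \sqrt{-83 + \left(-50 + 2\right)} = \sqrt{-83 - 48} = \sqrt{-131} = i \sqrt{131}$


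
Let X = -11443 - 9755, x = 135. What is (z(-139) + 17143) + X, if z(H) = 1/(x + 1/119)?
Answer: -65147511/16066 ≈ -4055.0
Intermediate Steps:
z(H) = 119/16066 (z(H) = 1/(135 + 1/119) = 1/(16066/119) = 119/16066)
X = -21198
(z(-139) + 17143) + X = (119/16066 + 17143) - 21198 = 275419557/16066 - 21198 = -65147511/16066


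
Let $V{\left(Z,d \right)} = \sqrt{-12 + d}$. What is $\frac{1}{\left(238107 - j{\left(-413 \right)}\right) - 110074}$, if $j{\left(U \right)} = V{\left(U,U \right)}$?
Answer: $\frac{128033}{16392449514} + \frac{5 i \sqrt{17}}{16392449514} \approx 7.8105 \cdot 10^{-6} + 1.2576 \cdot 10^{-9} i$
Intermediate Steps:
$j{\left(U \right)} = \sqrt{-12 + U}$
$\frac{1}{\left(238107 - j{\left(-413 \right)}\right) - 110074} = \frac{1}{\left(238107 - \sqrt{-12 - 413}\right) - 110074} = \frac{1}{\left(238107 - \sqrt{-425}\right) - 110074} = \frac{1}{\left(238107 - 5 i \sqrt{17}\right) - 110074} = \frac{1}{128033 - 5 i \sqrt{17}}$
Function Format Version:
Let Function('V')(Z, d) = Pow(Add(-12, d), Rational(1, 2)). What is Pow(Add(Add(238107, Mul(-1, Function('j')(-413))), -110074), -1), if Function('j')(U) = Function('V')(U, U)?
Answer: Add(Rational(128033, 16392449514), Mul(Rational(5, 16392449514), I, Pow(17, Rational(1, 2)))) ≈ Add(7.8105e-6, Mul(1.2576e-9, I))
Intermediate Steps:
Function('j')(U) = Pow(Add(-12, U), Rational(1, 2))
Pow(Add(Add(238107, Mul(-1, Function('j')(-413))), -110074), -1) = Pow(Add(Add(238107, Mul(-1, Pow(Add(-12, -413), Rational(1, 2)))), -110074), -1) = Pow(Add(Add(238107, Mul(-1, Pow(-425, Rational(1, 2)))), -110074), -1) = Pow(Add(Add(238107, Mul(-1, Mul(5, I, Pow(17, Rational(1, 2))))), -110074), -1) = Pow(Add(Add(238107, Mul(-5, I, Pow(17, Rational(1, 2)))), -110074), -1) = Pow(Add(128033, Mul(-5, I, Pow(17, Rational(1, 2)))), -1)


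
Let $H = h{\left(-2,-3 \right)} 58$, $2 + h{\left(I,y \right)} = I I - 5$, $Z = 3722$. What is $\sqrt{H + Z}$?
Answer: $2 \sqrt{887} \approx 59.565$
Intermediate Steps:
$h{\left(I,y \right)} = -7 + I^{2}$ ($h{\left(I,y \right)} = -2 + \left(I I - 5\right) = -2 + \left(I^{2} - 5\right) = -2 + \left(-5 + I^{2}\right) = -7 + I^{2}$)
$H = -174$ ($H = \left(-7 + \left(-2\right)^{2}\right) 58 = \left(-7 + 4\right) 58 = \left(-3\right) 58 = -174$)
$\sqrt{H + Z} = \sqrt{-174 + 3722} = \sqrt{3548} = 2 \sqrt{887}$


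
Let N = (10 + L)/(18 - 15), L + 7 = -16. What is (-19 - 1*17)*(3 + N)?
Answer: 48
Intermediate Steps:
L = -23 (L = -7 - 16 = -23)
N = -13/3 (N = (10 - 23)/(18 - 15) = -13/3 ≈ -4.3333)
(-19 - 1*17)*(3 + N) = (-19 - 1*17)*(3 - 13/3) = (-19 - 17)*(-4/3) = -36*(-4/3) = 48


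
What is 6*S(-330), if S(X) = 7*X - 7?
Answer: -13902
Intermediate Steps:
S(X) = -7 + 7*X
6*S(-330) = 6*(-7 + 7*(-330)) = 6*(-7 - 2310) = 6*(-2317) = -13902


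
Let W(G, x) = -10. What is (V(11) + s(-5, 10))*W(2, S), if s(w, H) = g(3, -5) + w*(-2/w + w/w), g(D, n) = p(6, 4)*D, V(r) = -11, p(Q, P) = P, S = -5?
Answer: 60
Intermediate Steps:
g(D, n) = 4*D
s(w, H) = 12 + w*(1 - 2/w) (s(w, H) = 4*3 + w*(-2/w + w/w) = 12 + w*(-2/w + 1) = 12 + w*(1 - 2/w))
(V(11) + s(-5, 10))*W(2, S) = (-11 + (10 - 5))*(-10) = (-11 + 5)*(-10) = -6*(-10) = 60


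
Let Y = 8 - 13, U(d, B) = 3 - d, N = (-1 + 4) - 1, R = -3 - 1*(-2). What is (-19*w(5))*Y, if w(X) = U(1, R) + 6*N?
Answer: 1330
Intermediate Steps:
R = -1 (R = -3 + 2 = -1)
N = 2 (N = 3 - 1 = 2)
w(X) = 14 (w(X) = (3 - 1*1) + 6*2 = (3 - 1) + 12 = 2 + 12 = 14)
Y = -5
(-19*w(5))*Y = -19*14*(-5) = -266*(-5) = 1330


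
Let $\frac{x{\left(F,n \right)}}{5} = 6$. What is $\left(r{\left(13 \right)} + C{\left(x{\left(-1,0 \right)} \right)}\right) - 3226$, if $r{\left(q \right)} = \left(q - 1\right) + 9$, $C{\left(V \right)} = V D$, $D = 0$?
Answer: $-3205$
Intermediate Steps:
$x{\left(F,n \right)} = 30$ ($x{\left(F,n \right)} = 5 \cdot 6 = 30$)
$C{\left(V \right)} = 0$ ($C{\left(V \right)} = V 0 = 0$)
$r{\left(q \right)} = 8 + q$ ($r{\left(q \right)} = \left(-1 + q\right) + 9 = 8 + q$)
$\left(r{\left(13 \right)} + C{\left(x{\left(-1,0 \right)} \right)}\right) - 3226 = \left(\left(8 + 13\right) + 0\right) - 3226 = \left(21 + 0\right) - 3226 = 21 - 3226 = -3205$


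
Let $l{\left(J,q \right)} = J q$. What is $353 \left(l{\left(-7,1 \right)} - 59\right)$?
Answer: $-23298$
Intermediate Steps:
$353 \left(l{\left(-7,1 \right)} - 59\right) = 353 \left(\left(-7\right) 1 - 59\right) = 353 \left(-7 - 59\right) = 353 \left(-66\right) = -23298$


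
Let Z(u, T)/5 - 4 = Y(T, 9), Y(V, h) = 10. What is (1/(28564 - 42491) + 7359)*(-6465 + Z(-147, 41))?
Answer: -655415824840/13927 ≈ -4.7061e+7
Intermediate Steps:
Z(u, T) = 70 (Z(u, T) = 20 + 5*10 = 20 + 50 = 70)
(1/(28564 - 42491) + 7359)*(-6465 + Z(-147, 41)) = (1/(28564 - 42491) + 7359)*(-6465 + 70) = (1/(-13927) + 7359)*(-6395) = (-1/13927 + 7359)*(-6395) = (102488792/13927)*(-6395) = -655415824840/13927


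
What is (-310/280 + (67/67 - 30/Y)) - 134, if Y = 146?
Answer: -274535/2044 ≈ -134.31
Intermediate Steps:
(-310/280 + (67/67 - 30/Y)) - 134 = (-310/280 + (67/67 - 30/146)) - 134 = (-310*1/280 + (67*(1/67) - 30*1/146)) - 134 = (-31/28 + (1 - 15/73)) - 134 = (-31/28 + 58/73) - 134 = -639/2044 - 134 = -274535/2044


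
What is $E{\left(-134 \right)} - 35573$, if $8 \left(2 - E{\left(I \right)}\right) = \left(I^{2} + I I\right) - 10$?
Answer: $- \frac{160235}{4} \approx -40059.0$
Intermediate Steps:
$E{\left(I \right)} = \frac{13}{4} - \frac{I^{2}}{4}$ ($E{\left(I \right)} = 2 - \frac{\left(I^{2} + I I\right) - 10}{8} = 2 - \frac{\left(I^{2} + I^{2}\right) - 10}{8} = 2 - \frac{2 I^{2} - 10}{8} = 2 - \frac{-10 + 2 I^{2}}{8} = 2 - \left(- \frac{5}{4} + \frac{I^{2}}{4}\right) = \frac{13}{4} - \frac{I^{2}}{4}$)
$E{\left(-134 \right)} - 35573 = \left(\frac{13}{4} - \frac{\left(-134\right)^{2}}{4}\right) - 35573 = \left(\frac{13}{4} - 4489\right) - 35573 = - \frac{17943}{4} - 35573 = - \frac{160235}{4}$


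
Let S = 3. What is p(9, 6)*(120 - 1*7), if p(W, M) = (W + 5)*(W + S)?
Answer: 18984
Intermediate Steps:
p(W, M) = (3 + W)*(5 + W) (p(W, M) = (W + 5)*(W + 3) = (5 + W)*(3 + W) = (3 + W)*(5 + W))
p(9, 6)*(120 - 1*7) = (15 + 9² + 8*9)*(120 - 1*7) = (15 + 81 + 72)*(120 - 7) = 168*113 = 18984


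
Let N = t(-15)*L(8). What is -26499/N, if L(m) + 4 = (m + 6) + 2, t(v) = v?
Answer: 8833/60 ≈ 147.22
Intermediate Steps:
L(m) = 4 + m (L(m) = -4 + ((m + 6) + 2) = -4 + ((6 + m) + 2) = -4 + (8 + m) = 4 + m)
N = -180 (N = -15*(4 + 8) = -15*12 = -180)
-26499/N = -26499/(-180) = -26499*(-1/180) = 8833/60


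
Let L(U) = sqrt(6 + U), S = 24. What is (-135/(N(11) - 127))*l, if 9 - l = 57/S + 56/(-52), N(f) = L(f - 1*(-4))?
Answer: 13733145/1675232 + 108135*sqrt(21)/1675232 ≈ 8.4936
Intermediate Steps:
N(f) = sqrt(10 + f) (N(f) = sqrt(6 + (f - 1*(-4))) = sqrt(6 + (f + 4)) = sqrt(6 + (4 + f)) = sqrt(10 + f))
l = 801/104 (l = 9 - (57/24 + 56/(-52)) = 9 - (57*(1/24) + 56*(-1/52)) = 9 - (19/8 - 14/13) = 9 - 1*135/104 = 9 - 135/104 = 801/104 ≈ 7.7019)
(-135/(N(11) - 127))*l = -135/(sqrt(10 + 11) - 127)*(801/104) = -135/(sqrt(21) - 127)*(801/104) = -135/(-127 + sqrt(21))*(801/104) = -108135/(104*(-127 + sqrt(21)))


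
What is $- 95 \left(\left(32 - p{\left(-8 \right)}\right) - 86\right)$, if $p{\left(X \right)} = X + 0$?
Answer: $4370$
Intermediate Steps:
$p{\left(X \right)} = X$
$- 95 \left(\left(32 - p{\left(-8 \right)}\right) - 86\right) = - 95 \left(\left(32 - -8\right) - 86\right) = - 95 \left(\left(32 + 8\right) - 86\right) = - 95 \left(40 - 86\right) = \left(-95\right) \left(-46\right) = 4370$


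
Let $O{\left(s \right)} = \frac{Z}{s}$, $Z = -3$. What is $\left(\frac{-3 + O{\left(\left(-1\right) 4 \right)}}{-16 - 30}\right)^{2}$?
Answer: $\frac{81}{33856} \approx 0.0023925$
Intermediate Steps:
$O{\left(s \right)} = - \frac{3}{s}$
$\left(\frac{-3 + O{\left(\left(-1\right) 4 \right)}}{-16 - 30}\right)^{2} = \left(\frac{-3 - \frac{3}{\left(-1\right) 4}}{-16 - 30}\right)^{2} = \left(\frac{-3 - \frac{3}{-4}}{-46}\right)^{2} = \left(\left(-3 - - \frac{3}{4}\right) \left(- \frac{1}{46}\right)\right)^{2} = \left(\left(-3 + \frac{3}{4}\right) \left(- \frac{1}{46}\right)\right)^{2} = \left(\left(- \frac{9}{4}\right) \left(- \frac{1}{46}\right)\right)^{2} = \left(\frac{9}{184}\right)^{2} = \frac{81}{33856}$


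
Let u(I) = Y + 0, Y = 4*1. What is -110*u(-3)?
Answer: -440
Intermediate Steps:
Y = 4
u(I) = 4 (u(I) = 4 + 0 = 4)
-110*u(-3) = -110*4 = -440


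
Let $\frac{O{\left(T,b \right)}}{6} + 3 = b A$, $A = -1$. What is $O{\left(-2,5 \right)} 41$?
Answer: $-1968$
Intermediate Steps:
$O{\left(T,b \right)} = -18 - 6 b$ ($O{\left(T,b \right)} = -18 + 6 b \left(-1\right) = -18 + 6 \left(- b\right) = -18 - 6 b$)
$O{\left(-2,5 \right)} 41 = \left(-18 - 30\right) 41 = \left(-48\right) 41 = -1968$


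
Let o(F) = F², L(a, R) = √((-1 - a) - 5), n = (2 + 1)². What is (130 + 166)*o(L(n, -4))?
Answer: -4440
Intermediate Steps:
n = 9 (n = 3² = 9)
L(a, R) = √(-6 - a)
(130 + 166)*o(L(n, -4)) = (130 + 166)*(√(-6 - 1*9))² = 296*(√(-6 - 9))² = 296*(√(-15))² = 296*(I*√15)² = 296*(-15) = -4440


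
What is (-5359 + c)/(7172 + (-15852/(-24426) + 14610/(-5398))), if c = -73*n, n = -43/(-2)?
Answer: -152255575053/157561334582 ≈ -0.96633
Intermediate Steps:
n = 43/2 (n = -43*(-½) = 43/2 ≈ 21.500)
c = -3139/2 (c = -73*43/2 = -3139/2 ≈ -1569.5)
(-5359 + c)/(7172 + (-15852/(-24426) + 14610/(-5398))) = (-5359 - 3139/2)/(7172 + (-15852/(-24426) + 14610/(-5398))) = -13857/(2*(7172 + (-15852*(-1/24426) + 14610*(-1/5398)))) = -13857/(2*(7172 + (2642/4071 - 7305/2699))) = -13857/(2*(7172 - 22607897/10987629)) = -13857/(2*78780667291/10987629) = -13857/2*10987629/78780667291 = -152255575053/157561334582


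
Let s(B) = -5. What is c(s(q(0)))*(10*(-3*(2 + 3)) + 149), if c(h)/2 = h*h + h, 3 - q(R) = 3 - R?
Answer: -40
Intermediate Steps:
q(R) = R (q(R) = 3 - (3 - R) = 3 + (-3 + R) = R)
c(h) = 2*h + 2*h² (c(h) = 2*(h*h + h) = 2*(h² + h) = 2*(h + h²) = 2*h + 2*h²)
c(s(q(0)))*(10*(-3*(2 + 3)) + 149) = (2*(-5)*(1 - 5))*(10*(-3*(2 + 3)) + 149) = (2*(-5)*(-4))*(10*(-3*5) + 149) = 40*(10*(-15) + 149) = 40*(-150 + 149) = 40*(-1) = -40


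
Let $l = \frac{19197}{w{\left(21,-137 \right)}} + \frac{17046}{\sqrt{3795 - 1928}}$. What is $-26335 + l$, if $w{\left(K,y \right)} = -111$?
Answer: $- \frac{980794}{37} + \frac{17046 \sqrt{1867}}{1867} \approx -26113.0$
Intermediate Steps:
$l = - \frac{6399}{37} + \frac{17046 \sqrt{1867}}{1867}$ ($l = \frac{19197}{-111} + \frac{17046}{\sqrt{3795 - 1928}} = 19197 \left(- \frac{1}{111}\right) + \frac{17046}{\sqrt{1867}} = - \frac{6399}{37} + 17046 \frac{\sqrt{1867}}{1867} = - \frac{6399}{37} + \frac{17046 \sqrt{1867}}{1867} \approx 221.56$)
$-26335 + l = -26335 - \left(\frac{6399}{37} - \frac{17046 \sqrt{1867}}{1867}\right) = - \frac{980794}{37} + \frac{17046 \sqrt{1867}}{1867}$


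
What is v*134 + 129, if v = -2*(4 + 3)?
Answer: -1747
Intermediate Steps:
v = -14 (v = -2*7 = -14)
v*134 + 129 = -14*134 + 129 = -1876 + 129 = -1747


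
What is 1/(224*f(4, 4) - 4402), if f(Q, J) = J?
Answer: -1/3506 ≈ -0.00028523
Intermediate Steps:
1/(224*f(4, 4) - 4402) = 1/(224*4 - 4402) = 1/(896 - 4402) = 1/(-3506) = -1/3506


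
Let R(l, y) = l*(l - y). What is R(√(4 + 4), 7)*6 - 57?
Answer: -9 - 84*√2 ≈ -127.79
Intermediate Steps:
R(√(4 + 4), 7)*6 - 57 = (√(4 + 4)*(√(4 + 4) - 1*7))*6 - 57 = (√8*(√8 - 7))*6 - 57 = ((2*√2)*(2*√2 - 7))*6 - 57 = ((2*√2)*(-7 + 2*√2))*6 - 57 = (2*√2*(-7 + 2*√2))*6 - 57 = 12*√2*(-7 + 2*√2) - 57 = -57 + 12*√2*(-7 + 2*√2)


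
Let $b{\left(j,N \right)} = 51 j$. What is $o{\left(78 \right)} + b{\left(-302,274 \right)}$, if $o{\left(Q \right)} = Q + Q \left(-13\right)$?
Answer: $-16338$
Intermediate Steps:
$o{\left(Q \right)} = - 12 Q$ ($o{\left(Q \right)} = Q - 13 Q = - 12 Q$)
$o{\left(78 \right)} + b{\left(-302,274 \right)} = \left(-12\right) 78 + 51 \left(-302\right) = -936 - 15402 = -16338$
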